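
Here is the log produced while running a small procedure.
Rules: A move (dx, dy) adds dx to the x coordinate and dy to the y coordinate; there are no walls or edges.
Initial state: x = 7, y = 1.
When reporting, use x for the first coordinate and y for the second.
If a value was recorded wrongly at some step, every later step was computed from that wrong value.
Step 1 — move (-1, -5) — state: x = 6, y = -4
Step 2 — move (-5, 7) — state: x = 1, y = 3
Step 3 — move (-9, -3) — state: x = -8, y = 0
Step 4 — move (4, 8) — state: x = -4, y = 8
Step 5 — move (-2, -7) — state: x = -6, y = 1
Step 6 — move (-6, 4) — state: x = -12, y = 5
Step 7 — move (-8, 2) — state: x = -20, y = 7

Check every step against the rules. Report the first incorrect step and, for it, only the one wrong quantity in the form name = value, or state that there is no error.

no error

1. x = 7 + (-1) = 6, y = 1 + (-5) = -4 (same as recorded)
2. x = 6 + (-5) = 1, y = -4 + (7) = 3 (matches)
3. x = 1 + (-9) = -8, y = 3 + (-3) = 0 (consistent with the log)
4. x = -8 + (4) = -4, y = 0 + (8) = 8 (matches)
5. x = -4 + (-2) = -6, y = 8 + (-7) = 1 (verified)
6. x = -6 + (-6) = -12, y = 1 + (4) = 5 (in agreement)
7. x = -12 + (-8) = -20, y = 5 + (2) = 7 (same as recorded)
The whole run recomputes cleanly — no discrepancies.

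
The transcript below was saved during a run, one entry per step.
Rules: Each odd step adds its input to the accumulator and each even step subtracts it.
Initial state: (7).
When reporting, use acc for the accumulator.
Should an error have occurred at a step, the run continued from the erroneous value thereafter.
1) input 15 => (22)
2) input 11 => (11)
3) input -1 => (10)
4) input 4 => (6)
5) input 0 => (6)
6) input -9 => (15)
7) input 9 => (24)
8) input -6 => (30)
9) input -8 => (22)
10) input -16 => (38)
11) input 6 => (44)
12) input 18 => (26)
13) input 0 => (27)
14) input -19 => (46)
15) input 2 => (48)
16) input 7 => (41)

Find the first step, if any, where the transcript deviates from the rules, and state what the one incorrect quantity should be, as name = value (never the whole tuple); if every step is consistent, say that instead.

1. acc = 7 + 15 = 22 (checks out)
2. acc = 22 - 11 = 11 (no discrepancy)
3. acc = 11 + -1 = 10 (no discrepancy)
4. acc = 10 - 4 = 6 (in agreement)
5. acc = 6 + 0 = 6 (exactly as logged)
6. acc = 6 - -9 = 15 (same as recorded)
7. acc = 15 + 9 = 24 (exactly as logged)
8. acc = 24 - -6 = 30 (agrees with the transcript)
9. acc = 30 + -8 = 22 (consistent with the transcript)
10. acc = 22 - -16 = 38 (consistent with the transcript)
11. acc = 38 + 6 = 44 (in agreement)
12. acc = 44 - 18 = 26 (matches)
13. acc = 26 + 0 = 26 (not what was recorded)
Conclusion: step 13 carries the first error; the entry should be acc = 26.

step 13, acc = 26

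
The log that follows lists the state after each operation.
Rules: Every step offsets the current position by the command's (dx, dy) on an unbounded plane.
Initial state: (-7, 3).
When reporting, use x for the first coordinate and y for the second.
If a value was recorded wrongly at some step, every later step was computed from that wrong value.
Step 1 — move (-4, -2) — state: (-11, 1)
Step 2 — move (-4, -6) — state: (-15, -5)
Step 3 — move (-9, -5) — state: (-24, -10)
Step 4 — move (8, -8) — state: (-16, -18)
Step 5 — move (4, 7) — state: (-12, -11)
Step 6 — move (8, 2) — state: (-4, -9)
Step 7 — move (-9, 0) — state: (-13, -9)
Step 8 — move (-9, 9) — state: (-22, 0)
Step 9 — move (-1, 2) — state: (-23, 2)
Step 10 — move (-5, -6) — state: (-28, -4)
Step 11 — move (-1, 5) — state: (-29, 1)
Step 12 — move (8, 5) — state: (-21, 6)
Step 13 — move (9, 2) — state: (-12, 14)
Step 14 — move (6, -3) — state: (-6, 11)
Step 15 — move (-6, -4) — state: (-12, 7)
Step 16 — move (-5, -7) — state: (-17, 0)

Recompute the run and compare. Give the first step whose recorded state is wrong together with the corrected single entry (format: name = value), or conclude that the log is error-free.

Recomputing the run from the initial state:
step 1: x = -11, y = 1
step 2: x = -15, y = -5
step 3: x = -24, y = -10
step 4: x = -16, y = -18
step 5: x = -12, y = -11
step 6: x = -4, y = -9
step 7: x = -13, y = -9
step 8: x = -22, y = 0
step 9: x = -23, y = 2
step 10: x = -28, y = -4
step 11: x = -29, y = 1
step 12: x = -21, y = 6
step 13: x = -12, y = 8
step 14: x = -6, y = 5
step 15: x = -12, y = 1
step 16: x = -17, y = -6
The first disagreement with the log is at step 13, where the value should be y = 8.

step 13, y = 8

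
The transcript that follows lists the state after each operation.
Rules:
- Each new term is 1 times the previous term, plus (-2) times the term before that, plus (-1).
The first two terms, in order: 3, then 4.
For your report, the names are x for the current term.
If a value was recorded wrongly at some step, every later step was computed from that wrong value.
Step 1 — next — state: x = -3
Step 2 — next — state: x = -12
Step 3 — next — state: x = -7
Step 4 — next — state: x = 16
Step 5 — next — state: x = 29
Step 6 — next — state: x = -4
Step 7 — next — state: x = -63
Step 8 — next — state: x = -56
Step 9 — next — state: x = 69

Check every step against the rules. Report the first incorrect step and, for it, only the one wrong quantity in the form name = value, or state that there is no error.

1. x = 1*(4) + (-2)*(3) + (-1) = -3 (checks out)
2. x = 1*(-3) + (-2)*(4) + (-1) = -12 (confirmed correct)
3. x = 1*(-12) + (-2)*(-3) + (-1) = -7 (verified)
4. x = 1*(-7) + (-2)*(-12) + (-1) = 16 (agrees with the transcript)
5. x = 1*(16) + (-2)*(-7) + (-1) = 29 (in agreement)
6. x = 1*(29) + (-2)*(16) + (-1) = -4 (consistent with the transcript)
7. x = 1*(-4) + (-2)*(29) + (-1) = -63 (agrees with the transcript)
8. x = 1*(-63) + (-2)*(-4) + (-1) = -56 (in agreement)
9. x = 1*(-56) + (-2)*(-63) + (-1) = 69 (same as recorded)
Each recorded entry agrees with the recomputation.

no error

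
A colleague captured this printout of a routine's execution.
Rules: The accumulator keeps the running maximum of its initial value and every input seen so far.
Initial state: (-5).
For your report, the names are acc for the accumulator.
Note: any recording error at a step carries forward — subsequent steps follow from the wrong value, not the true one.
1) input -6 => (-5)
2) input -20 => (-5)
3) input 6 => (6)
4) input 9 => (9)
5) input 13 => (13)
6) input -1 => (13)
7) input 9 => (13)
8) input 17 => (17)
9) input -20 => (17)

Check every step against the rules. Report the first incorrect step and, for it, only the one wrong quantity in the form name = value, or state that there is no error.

Recomputing the run from the initial state:
step 1: acc = -5
step 2: acc = -5
step 3: acc = 6
step 4: acc = 9
step 5: acc = 13
step 6: acc = 13
step 7: acc = 13
step 8: acc = 17
step 9: acc = 17
This matches the printout at every step.

no error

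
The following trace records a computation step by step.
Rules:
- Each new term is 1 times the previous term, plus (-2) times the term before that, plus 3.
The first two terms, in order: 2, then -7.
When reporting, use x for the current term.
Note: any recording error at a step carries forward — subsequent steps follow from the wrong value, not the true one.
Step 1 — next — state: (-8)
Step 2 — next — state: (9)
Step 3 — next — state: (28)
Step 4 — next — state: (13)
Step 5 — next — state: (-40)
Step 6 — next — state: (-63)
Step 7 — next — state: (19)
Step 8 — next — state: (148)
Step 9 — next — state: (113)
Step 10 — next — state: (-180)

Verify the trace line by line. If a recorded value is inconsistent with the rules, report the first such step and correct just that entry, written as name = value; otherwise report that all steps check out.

Recomputing the run from the initial state:
step 1: x = -8
step 2: x = 9
step 3: x = 28
step 4: x = 13
step 5: x = -40
step 6: x = -63
step 7: x = 20
step 8: x = 149
step 9: x = 112
step 10: x = -183
The first disagreement with the trace is at step 7, where the value should be x = 20.

step 7, x = 20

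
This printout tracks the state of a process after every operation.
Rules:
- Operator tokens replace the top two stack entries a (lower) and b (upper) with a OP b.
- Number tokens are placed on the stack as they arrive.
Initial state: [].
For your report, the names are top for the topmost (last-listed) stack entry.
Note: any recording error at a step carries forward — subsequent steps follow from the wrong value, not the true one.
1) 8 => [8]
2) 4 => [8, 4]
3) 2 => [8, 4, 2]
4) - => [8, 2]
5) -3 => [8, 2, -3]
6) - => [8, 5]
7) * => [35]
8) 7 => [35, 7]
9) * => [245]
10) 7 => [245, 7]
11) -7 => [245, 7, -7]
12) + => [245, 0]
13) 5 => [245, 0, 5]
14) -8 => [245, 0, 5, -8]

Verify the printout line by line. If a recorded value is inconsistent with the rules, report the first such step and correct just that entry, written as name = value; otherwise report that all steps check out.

step 7, top = 40

Recomputing the run from the initial state:
step 1: [8]
step 2: [8, 4]
step 3: [8, 4, 2]
step 4: [8, 2]
step 5: [8, 2, -3]
step 6: [8, 5]
step 7: [40]
step 8: [40, 7]
step 9: [280]
step 10: [280, 7]
step 11: [280, 7, -7]
step 12: [280, 0]
step 13: [280, 0, 5]
step 14: [280, 0, 5, -8]
The first disagreement with the printout is at step 7, where the value should be top = 40.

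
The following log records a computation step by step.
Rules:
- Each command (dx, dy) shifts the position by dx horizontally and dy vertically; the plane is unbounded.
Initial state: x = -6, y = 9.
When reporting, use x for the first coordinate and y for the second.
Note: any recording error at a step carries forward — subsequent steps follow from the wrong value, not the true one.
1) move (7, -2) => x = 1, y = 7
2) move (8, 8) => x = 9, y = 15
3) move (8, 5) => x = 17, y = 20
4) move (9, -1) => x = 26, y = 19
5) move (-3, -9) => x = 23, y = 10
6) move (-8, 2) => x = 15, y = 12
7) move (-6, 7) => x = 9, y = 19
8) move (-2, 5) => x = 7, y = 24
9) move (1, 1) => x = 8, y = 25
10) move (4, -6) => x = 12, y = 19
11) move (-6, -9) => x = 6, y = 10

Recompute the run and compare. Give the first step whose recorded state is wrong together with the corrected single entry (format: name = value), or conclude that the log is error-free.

1. x = -6 + (7) = 1, y = 9 + (-2) = 7 (same as recorded)
2. x = 1 + (8) = 9, y = 7 + (8) = 15 (in agreement)
3. x = 9 + (8) = 17, y = 15 + (5) = 20 (same as recorded)
4. x = 17 + (9) = 26, y = 20 + (-1) = 19 (exactly as logged)
5. x = 26 + (-3) = 23, y = 19 + (-9) = 10 (no discrepancy)
6. x = 23 + (-8) = 15, y = 10 + (2) = 12 (no discrepancy)
7. x = 15 + (-6) = 9, y = 12 + (7) = 19 (verified)
8. x = 9 + (-2) = 7, y = 19 + (5) = 24 (same as recorded)
9. x = 7 + (1) = 8, y = 24 + (1) = 25 (checks out)
10. x = 8 + (4) = 12, y = 25 + (-6) = 19 (exactly as logged)
11. x = 12 + (-6) = 6, y = 19 + (-9) = 10 (agrees with the log)
The recomputation confirms every line.

no error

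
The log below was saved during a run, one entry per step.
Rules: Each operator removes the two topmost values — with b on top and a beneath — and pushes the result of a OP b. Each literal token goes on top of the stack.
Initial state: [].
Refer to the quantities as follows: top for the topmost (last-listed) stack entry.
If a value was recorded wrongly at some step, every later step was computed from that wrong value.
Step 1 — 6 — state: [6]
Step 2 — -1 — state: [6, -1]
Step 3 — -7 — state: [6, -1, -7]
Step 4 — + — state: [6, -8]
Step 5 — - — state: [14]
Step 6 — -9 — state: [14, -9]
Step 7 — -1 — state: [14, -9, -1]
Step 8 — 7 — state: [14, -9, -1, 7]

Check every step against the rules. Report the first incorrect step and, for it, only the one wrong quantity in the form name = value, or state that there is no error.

Step 1: push 6: top = 6 — agrees with the log.
Step 2: push -1: top = -1 — verified.
Step 3: push -7: top = -7 — checks out.
Step 4: -1 + -7 = -8 — matches.
Step 5: 6 - -8 = 14 — same as recorded.
Step 6: push -9: top = -9 — same as recorded.
Step 7: push -1: top = -1 — same as recorded.
Step 8: push 7: top = 7 — verified.
Each recorded entry agrees with the recomputation.

no error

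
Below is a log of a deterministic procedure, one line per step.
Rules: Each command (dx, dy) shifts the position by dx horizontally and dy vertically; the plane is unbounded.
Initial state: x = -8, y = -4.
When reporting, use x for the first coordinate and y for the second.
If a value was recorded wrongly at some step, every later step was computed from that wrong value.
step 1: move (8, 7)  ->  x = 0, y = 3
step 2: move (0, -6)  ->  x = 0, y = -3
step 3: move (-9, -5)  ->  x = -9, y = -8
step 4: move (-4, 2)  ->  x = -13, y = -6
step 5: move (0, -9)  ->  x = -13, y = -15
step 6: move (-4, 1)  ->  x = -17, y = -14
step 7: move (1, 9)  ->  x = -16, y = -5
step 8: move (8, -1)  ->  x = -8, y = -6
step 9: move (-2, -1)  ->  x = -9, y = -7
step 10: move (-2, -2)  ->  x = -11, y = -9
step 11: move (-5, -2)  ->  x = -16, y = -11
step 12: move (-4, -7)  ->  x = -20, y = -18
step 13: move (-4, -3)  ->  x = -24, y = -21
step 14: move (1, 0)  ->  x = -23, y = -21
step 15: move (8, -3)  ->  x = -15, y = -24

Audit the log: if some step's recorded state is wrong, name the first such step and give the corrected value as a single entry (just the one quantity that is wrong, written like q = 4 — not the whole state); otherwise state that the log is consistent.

1. x = -8 + (8) = 0, y = -4 + (7) = 3 (same as recorded)
2. x = 0 + (0) = 0, y = 3 + (-6) = -3 (same as recorded)
3. x = 0 + (-9) = -9, y = -3 + (-5) = -8 (matches)
4. x = -9 + (-4) = -13, y = -8 + (2) = -6 (consistent with the log)
5. x = -13 + (0) = -13, y = -6 + (-9) = -15 (confirmed correct)
6. x = -13 + (-4) = -17, y = -15 + (1) = -14 (confirmed correct)
7. x = -17 + (1) = -16, y = -14 + (9) = -5 (exactly as logged)
8. x = -16 + (8) = -8, y = -5 + (-1) = -6 (consistent with the log)
9. x = -8 + (-2) = -10, y = -6 + (-1) = -7 (the recorded entry deviates here)
First incorrect step: 9; the correct value is x = -10.

step 9, x = -10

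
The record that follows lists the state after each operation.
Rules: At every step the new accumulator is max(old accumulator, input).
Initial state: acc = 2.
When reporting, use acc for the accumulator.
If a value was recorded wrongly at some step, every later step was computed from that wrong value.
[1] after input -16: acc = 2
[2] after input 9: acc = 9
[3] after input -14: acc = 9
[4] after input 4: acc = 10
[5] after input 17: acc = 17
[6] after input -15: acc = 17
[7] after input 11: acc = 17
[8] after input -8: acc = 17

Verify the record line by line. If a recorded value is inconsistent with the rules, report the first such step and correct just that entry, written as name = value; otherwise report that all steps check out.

step 4, acc = 9

1. acc = max(2, -16) = 2 (consistent with the record)
2. acc = max(2, 9) = 9 (no discrepancy)
3. acc = max(9, -14) = 9 (verified)
4. acc = max(9, 4) = 9 (the entry is off here)
The earliest wrong entry is at step 4: it should read acc = 9.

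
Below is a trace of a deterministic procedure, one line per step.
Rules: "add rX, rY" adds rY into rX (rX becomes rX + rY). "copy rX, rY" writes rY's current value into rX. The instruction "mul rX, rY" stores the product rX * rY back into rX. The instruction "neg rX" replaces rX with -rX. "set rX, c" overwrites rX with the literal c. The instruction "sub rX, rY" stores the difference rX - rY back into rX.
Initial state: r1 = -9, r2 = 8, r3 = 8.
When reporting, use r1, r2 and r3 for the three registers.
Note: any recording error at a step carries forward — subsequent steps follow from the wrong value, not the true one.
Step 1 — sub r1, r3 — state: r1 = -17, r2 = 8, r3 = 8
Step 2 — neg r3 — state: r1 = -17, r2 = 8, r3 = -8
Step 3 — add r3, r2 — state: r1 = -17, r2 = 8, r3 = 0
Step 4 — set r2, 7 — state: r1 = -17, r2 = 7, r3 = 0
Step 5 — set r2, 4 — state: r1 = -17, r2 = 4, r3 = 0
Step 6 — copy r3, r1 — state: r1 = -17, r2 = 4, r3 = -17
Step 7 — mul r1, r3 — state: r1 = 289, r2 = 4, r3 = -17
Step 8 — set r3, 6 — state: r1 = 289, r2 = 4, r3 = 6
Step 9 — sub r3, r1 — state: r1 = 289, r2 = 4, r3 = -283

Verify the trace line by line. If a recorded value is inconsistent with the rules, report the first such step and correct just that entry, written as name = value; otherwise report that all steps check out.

no error

1. r1 = -9 - 8 = -17 (checks out)
2. r3 = -(8) = -8 (checks out)
3. r3 = -8 + 8 = 0 (verified)
4. r2 = 7 (verified)
5. r2 = 4 (confirmed correct)
6. r3 = -17 (consistent with the trace)
7. r1 = -17 * -17 = 289 (exactly as logged)
8. r3 = 6 (in agreement)
9. r3 = 6 - 289 = -283 (matches)
The whole run recomputes cleanly — no discrepancies.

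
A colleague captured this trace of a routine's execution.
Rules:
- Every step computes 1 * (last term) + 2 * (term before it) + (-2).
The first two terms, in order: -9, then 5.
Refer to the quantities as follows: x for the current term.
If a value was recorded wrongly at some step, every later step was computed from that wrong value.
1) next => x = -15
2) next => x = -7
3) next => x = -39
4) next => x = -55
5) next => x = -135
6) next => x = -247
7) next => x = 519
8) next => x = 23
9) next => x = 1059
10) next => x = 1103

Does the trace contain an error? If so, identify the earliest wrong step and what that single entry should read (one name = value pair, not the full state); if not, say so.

1. x = 1*(5) + (2)*(-9) + (-2) = -15 (consistent with the trace)
2. x = 1*(-15) + (2)*(5) + (-2) = -7 (in agreement)
3. x = 1*(-7) + (2)*(-15) + (-2) = -39 (confirmed correct)
4. x = 1*(-39) + (2)*(-7) + (-2) = -55 (checks out)
5. x = 1*(-55) + (2)*(-39) + (-2) = -135 (exactly as logged)
6. x = 1*(-135) + (2)*(-55) + (-2) = -247 (agrees with the trace)
7. x = 1*(-247) + (2)*(-135) + (-2) = -519 (the trace disagrees here)
That makes step 7 the first incorrect line — x = -519 is what it should show.

step 7, x = -519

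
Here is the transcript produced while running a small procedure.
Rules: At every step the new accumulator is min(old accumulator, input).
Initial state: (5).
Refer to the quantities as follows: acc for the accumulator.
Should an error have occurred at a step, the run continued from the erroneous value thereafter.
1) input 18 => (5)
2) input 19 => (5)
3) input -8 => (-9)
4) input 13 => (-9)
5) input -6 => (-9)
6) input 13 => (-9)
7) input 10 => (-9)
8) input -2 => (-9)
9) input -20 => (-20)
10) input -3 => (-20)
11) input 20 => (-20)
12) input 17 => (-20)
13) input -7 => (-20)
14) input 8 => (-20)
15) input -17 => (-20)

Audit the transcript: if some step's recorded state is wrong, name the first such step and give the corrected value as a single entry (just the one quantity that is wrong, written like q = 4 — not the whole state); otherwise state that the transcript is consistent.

step 3, acc = -8

1. acc = min(5, 18) = 5 (no discrepancy)
2. acc = min(5, 19) = 5 (same as recorded)
3. acc = min(5, -8) = -8 (not what was recorded)
First incorrect step: 3; the correct value is acc = -8.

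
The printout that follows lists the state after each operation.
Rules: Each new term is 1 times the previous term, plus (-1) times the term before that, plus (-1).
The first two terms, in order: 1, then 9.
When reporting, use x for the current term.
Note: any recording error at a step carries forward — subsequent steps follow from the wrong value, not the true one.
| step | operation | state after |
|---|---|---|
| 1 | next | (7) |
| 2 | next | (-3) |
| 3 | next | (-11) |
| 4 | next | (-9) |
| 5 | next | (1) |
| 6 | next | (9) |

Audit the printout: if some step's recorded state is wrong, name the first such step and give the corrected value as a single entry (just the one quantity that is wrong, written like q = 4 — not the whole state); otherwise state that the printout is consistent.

Recomputing the run from the initial state:
step 1: x = 7
step 2: x = -3
step 3: x = -11
step 4: x = -9
step 5: x = 1
step 6: x = 9
This matches the printout at every step.

no error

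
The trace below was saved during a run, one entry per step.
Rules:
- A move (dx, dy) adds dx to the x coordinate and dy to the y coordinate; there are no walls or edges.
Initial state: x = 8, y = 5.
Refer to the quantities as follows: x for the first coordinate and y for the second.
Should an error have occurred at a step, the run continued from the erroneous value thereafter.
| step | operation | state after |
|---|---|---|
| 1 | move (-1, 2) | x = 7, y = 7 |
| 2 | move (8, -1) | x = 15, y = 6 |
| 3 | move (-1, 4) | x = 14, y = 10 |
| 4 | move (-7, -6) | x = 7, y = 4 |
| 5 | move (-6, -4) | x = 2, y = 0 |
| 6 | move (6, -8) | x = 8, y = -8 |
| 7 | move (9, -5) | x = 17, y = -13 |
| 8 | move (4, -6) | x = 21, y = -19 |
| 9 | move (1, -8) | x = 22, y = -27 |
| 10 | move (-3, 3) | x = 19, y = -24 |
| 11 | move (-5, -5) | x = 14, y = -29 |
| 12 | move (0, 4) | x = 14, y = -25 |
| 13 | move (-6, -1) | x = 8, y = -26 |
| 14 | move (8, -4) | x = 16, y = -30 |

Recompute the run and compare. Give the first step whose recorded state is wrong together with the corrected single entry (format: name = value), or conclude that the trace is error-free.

step 5, x = 1

step 1: x = 8 + (-1) = 7, y = 5 + (2) = 7 -> agrees with the trace
step 2: x = 7 + (8) = 15, y = 7 + (-1) = 6 -> same as recorded
step 3: x = 15 + (-1) = 14, y = 6 + (4) = 10 -> same as recorded
step 4: x = 14 + (-7) = 7, y = 10 + (-6) = 4 -> checks out
step 5: x = 7 + (-6) = 1, y = 4 + (-4) = 0 -> first mismatch against the trace
The audit stops at step 5: the recorded entry is wrong and should be x = 1.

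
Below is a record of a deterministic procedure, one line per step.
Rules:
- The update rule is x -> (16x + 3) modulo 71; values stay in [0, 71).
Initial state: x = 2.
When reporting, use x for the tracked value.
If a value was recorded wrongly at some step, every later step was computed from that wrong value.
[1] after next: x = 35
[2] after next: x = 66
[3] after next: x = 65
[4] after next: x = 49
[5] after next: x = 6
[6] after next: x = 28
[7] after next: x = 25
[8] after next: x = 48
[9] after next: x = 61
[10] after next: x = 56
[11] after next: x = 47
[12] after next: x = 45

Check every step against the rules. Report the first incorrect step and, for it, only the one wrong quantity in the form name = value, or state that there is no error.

Recomputing the run from the initial state:
step 1: x = 35
step 2: x = 66
step 3: x = 65
step 4: x = 49
step 5: x = 6
step 6: x = 28
step 7: x = 25
step 8: x = 48
step 9: x = 61
step 10: x = 56
step 11: x = 47
step 12: x = 45
This matches the record at every step.

no error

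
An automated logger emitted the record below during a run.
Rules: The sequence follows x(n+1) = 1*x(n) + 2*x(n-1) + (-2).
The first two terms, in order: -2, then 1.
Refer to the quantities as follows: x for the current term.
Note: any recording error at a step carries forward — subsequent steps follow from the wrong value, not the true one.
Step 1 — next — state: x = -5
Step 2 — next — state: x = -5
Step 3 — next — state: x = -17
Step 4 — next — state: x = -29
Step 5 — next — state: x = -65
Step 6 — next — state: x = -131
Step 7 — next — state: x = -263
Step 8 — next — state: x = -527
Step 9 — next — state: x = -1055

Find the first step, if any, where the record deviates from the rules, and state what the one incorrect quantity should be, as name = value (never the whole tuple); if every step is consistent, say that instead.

step 6, x = -125

Recomputing the run from the initial state:
step 1: x = -5
step 2: x = -5
step 3: x = -17
step 4: x = -29
step 5: x = -65
step 6: x = -125
step 7: x = -257
step 8: x = -509
step 9: x = -1025
The first disagreement with the record is at step 6, where the value should be x = -125.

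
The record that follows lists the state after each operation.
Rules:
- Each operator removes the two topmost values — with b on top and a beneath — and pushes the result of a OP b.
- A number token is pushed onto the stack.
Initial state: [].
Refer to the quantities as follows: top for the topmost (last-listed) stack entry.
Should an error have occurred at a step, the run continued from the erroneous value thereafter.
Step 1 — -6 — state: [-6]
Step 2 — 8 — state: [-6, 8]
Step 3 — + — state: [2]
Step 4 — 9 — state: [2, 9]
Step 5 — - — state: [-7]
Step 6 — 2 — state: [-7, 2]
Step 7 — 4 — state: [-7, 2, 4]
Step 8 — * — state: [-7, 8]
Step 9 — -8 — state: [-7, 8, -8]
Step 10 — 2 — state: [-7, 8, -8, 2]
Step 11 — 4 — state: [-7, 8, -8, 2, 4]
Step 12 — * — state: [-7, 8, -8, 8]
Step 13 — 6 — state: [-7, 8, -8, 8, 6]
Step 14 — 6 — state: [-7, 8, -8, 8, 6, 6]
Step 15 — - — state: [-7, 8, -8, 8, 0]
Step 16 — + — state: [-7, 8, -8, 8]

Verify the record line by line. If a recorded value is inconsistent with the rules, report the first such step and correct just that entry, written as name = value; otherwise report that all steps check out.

step 1: push -6: top = -6 -> matches
step 2: push 8: top = 8 -> agrees with the record
step 3: -6 + 8 = 2 -> verified
step 4: push 9: top = 9 -> confirmed correct
step 5: 2 - 9 = -7 -> confirmed correct
step 6: push 2: top = 2 -> no discrepancy
step 7: push 4: top = 4 -> matches
step 8: 2 * 4 = 8 -> exactly as logged
step 9: push -8: top = -8 -> checks out
step 10: push 2: top = 2 -> confirmed correct
step 11: push 4: top = 4 -> exactly as logged
step 12: 2 * 4 = 8 -> agrees with the record
step 13: push 6: top = 6 -> consistent with the record
step 14: push 6: top = 6 -> no discrepancy
step 15: 6 - 6 = 0 -> in agreement
step 16: 8 + 0 = 8 -> no discrepancy
All steps check out; nothing to correct.

no error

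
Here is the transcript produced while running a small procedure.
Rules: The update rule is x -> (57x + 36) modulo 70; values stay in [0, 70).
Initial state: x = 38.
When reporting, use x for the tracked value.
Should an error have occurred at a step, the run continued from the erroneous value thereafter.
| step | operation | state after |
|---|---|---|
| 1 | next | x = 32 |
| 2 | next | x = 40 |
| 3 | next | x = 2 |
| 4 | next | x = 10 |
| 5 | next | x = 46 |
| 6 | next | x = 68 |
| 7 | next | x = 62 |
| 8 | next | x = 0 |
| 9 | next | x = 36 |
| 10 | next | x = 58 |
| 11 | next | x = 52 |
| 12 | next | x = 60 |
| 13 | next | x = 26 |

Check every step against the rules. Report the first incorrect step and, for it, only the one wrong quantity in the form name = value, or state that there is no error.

step 3, x = 6

1. x = (57*38 + 36) mod 70 = 32 (verified)
2. x = (57*32 + 36) mod 70 = 40 (consistent with the transcript)
3. x = (57*40 + 36) mod 70 = 6 (this is not what the transcript shows)
First deviation found at step 3; the corrected entry is x = 6.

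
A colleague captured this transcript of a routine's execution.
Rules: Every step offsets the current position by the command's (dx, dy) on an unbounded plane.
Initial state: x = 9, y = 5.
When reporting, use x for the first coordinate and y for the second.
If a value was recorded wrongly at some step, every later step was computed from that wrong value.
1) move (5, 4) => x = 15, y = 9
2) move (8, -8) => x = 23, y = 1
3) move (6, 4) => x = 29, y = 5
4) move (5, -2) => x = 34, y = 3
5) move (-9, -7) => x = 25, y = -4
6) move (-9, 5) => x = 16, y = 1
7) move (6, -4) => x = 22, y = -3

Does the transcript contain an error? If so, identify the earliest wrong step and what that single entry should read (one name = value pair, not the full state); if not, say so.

step 1, x = 14

Step 1: x = 9 + (5) = 14, y = 5 + (4) = 9 — this is not what the transcript shows.
That makes step 1 the first incorrect line — x = 14 is what it should show.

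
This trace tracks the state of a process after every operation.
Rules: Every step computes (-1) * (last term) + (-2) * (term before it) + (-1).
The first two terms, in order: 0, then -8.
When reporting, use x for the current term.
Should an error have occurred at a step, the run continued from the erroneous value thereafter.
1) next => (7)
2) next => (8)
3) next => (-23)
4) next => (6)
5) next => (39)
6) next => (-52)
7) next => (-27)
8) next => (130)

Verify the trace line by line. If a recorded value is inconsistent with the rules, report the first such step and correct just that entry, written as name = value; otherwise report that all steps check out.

step 1: x = -1*(-8) + (-2)*(0) + (-1) = 7 -> same as recorded
step 2: x = -1*(7) + (-2)*(-8) + (-1) = 8 -> confirmed correct
step 3: x = -1*(8) + (-2)*(7) + (-1) = -23 -> in agreement
step 4: x = -1*(-23) + (-2)*(8) + (-1) = 6 -> no discrepancy
step 5: x = -1*(6) + (-2)*(-23) + (-1) = 39 -> no discrepancy
step 6: x = -1*(39) + (-2)*(6) + (-1) = -52 -> exactly as logged
step 7: x = -1*(-52) + (-2)*(39) + (-1) = -27 -> in agreement
step 8: x = -1*(-27) + (-2)*(-52) + (-1) = 130 -> in agreement
The recomputation confirms every line.

no error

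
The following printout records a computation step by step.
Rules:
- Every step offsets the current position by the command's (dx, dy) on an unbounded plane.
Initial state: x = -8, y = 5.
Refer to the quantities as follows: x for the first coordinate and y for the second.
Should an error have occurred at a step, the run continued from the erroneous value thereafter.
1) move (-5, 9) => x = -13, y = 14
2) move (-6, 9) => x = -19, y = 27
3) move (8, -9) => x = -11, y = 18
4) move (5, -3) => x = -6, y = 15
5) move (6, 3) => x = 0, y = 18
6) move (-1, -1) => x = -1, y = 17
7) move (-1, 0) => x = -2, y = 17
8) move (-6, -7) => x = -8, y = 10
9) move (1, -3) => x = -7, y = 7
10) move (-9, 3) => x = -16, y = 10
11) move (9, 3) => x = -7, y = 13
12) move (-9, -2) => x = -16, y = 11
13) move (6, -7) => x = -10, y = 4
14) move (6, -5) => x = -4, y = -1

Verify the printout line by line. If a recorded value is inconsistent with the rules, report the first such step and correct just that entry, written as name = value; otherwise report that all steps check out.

step 2, y = 23

Recomputing the run from the initial state:
step 1: x = -13, y = 14
step 2: x = -19, y = 23
step 3: x = -11, y = 14
step 4: x = -6, y = 11
step 5: x = 0, y = 14
step 6: x = -1, y = 13
step 7: x = -2, y = 13
step 8: x = -8, y = 6
step 9: x = -7, y = 3
step 10: x = -16, y = 6
step 11: x = -7, y = 9
step 12: x = -16, y = 7
step 13: x = -10, y = 0
step 14: x = -4, y = -5
The first disagreement with the printout is at step 2, where the value should be y = 23.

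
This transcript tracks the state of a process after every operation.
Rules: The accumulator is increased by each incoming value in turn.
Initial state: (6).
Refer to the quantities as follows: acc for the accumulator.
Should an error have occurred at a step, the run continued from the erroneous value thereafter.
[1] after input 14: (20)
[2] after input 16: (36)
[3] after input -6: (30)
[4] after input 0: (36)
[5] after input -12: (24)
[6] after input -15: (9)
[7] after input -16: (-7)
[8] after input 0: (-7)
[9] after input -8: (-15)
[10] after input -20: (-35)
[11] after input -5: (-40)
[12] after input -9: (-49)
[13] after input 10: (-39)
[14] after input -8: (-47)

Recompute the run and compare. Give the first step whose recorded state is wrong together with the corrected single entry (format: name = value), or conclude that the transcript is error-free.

step 4, acc = 30

Recomputing the run from the initial state:
step 1: acc = 20
step 2: acc = 36
step 3: acc = 30
step 4: acc = 30
step 5: acc = 18
step 6: acc = 3
step 7: acc = -13
step 8: acc = -13
step 9: acc = -21
step 10: acc = -41
step 11: acc = -46
step 12: acc = -55
step 13: acc = -45
step 14: acc = -53
The first disagreement with the transcript is at step 4, where the value should be acc = 30.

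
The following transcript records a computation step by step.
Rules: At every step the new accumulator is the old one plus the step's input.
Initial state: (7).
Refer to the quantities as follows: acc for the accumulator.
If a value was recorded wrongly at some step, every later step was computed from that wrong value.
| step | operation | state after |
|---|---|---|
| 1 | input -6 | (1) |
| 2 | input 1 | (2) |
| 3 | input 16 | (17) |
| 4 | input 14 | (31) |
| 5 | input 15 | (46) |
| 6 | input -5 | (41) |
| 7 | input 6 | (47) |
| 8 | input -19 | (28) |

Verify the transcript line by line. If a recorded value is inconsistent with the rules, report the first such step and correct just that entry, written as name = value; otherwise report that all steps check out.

step 3, acc = 18

Step 1: acc = 7 + -6 = 1 — matches.
Step 2: acc = 1 + 1 = 2 — in agreement.
Step 3: acc = 2 + 16 = 18 — this is not what the transcript shows.
Conclusion: step 3 carries the first error; the entry should be acc = 18.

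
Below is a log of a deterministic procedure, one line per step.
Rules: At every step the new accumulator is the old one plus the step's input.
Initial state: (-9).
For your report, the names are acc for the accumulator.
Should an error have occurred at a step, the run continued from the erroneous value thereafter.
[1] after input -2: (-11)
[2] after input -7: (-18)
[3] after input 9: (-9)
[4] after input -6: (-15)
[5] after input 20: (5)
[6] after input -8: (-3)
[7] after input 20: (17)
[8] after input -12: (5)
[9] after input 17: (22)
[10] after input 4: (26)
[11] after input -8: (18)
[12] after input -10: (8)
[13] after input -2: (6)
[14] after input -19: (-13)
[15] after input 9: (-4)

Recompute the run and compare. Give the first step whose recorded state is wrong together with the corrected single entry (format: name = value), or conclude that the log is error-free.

no error

step 1: acc = -9 + -2 = -11 -> agrees with the log
step 2: acc = -11 + -7 = -18 -> exactly as logged
step 3: acc = -18 + 9 = -9 -> exactly as logged
step 4: acc = -9 + -6 = -15 -> consistent with the log
step 5: acc = -15 + 20 = 5 -> in agreement
step 6: acc = 5 + -8 = -3 -> no discrepancy
step 7: acc = -3 + 20 = 17 -> in agreement
step 8: acc = 17 + -12 = 5 -> checks out
step 9: acc = 5 + 17 = 22 -> confirmed correct
step 10: acc = 22 + 4 = 26 -> checks out
step 11: acc = 26 + -8 = 18 -> agrees with the log
step 12: acc = 18 + -10 = 8 -> checks out
step 13: acc = 8 + -2 = 6 -> agrees with the log
step 14: acc = 6 + -19 = -13 -> same as recorded
step 15: acc = -13 + 9 = -4 -> same as recorded
No step deviates from the rules.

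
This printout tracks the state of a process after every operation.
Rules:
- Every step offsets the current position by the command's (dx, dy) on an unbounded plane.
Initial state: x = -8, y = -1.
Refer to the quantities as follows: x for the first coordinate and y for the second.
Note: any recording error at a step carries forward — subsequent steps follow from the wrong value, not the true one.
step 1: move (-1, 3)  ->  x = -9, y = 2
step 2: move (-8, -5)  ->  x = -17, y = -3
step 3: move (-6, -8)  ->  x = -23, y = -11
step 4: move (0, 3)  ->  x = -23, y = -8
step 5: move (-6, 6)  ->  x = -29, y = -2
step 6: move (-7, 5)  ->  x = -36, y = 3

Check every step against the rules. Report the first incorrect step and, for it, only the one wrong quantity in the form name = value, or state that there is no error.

step 1: x = -8 + (-1) = -9, y = -1 + (3) = 2 -> same as recorded
step 2: x = -9 + (-8) = -17, y = 2 + (-5) = -3 -> confirmed correct
step 3: x = -17 + (-6) = -23, y = -3 + (-8) = -11 -> confirmed correct
step 4: x = -23 + (0) = -23, y = -11 + (3) = -8 -> verified
step 5: x = -23 + (-6) = -29, y = -8 + (6) = -2 -> confirmed correct
step 6: x = -29 + (-7) = -36, y = -2 + (5) = 3 -> checks out
Every step is consistent.

no error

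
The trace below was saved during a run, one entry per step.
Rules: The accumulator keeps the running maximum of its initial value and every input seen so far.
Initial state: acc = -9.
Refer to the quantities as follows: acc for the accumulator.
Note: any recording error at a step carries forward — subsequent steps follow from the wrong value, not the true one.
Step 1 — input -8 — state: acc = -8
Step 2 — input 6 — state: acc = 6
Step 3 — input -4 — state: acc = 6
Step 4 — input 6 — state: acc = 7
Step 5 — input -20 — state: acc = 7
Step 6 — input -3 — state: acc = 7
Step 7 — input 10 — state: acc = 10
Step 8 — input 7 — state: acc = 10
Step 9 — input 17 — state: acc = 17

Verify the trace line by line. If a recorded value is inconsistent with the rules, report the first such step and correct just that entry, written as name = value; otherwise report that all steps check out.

step 1: acc = max(-9, -8) = -8 -> checks out
step 2: acc = max(-8, 6) = 6 -> in agreement
step 3: acc = max(6, -4) = 6 -> verified
step 4: acc = max(6, 6) = 6 -> a discrepancy with the trace
So the first discrepancy is step 4, where the right value is acc = 6.

step 4, acc = 6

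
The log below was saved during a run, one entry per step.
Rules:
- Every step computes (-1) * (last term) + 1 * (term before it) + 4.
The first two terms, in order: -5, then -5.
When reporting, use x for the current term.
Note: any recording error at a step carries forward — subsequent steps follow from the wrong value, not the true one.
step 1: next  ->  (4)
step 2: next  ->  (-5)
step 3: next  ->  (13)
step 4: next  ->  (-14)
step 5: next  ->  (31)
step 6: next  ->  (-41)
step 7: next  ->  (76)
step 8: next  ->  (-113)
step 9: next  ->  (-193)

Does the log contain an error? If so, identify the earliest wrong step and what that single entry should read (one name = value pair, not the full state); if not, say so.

Step 1: x = -1*(-5) + (1)*(-5) + (4) = 4 — exactly as logged.
Step 2: x = -1*(4) + (1)*(-5) + (4) = -5 — same as recorded.
Step 3: x = -1*(-5) + (1)*(4) + (4) = 13 — same as recorded.
Step 4: x = -1*(13) + (1)*(-5) + (4) = -14 — agrees with the log.
Step 5: x = -1*(-14) + (1)*(13) + (4) = 31 — consistent with the log.
Step 6: x = -1*(31) + (1)*(-14) + (4) = -41 — confirmed correct.
Step 7: x = -1*(-41) + (1)*(31) + (4) = 76 — exactly as logged.
Step 8: x = -1*(76) + (1)*(-41) + (4) = -113 — exactly as logged.
Step 9: x = -1*(-113) + (1)*(76) + (4) = 193 — this is not what the log shows.
First deviation found at step 9; the corrected entry is x = 193.

step 9, x = 193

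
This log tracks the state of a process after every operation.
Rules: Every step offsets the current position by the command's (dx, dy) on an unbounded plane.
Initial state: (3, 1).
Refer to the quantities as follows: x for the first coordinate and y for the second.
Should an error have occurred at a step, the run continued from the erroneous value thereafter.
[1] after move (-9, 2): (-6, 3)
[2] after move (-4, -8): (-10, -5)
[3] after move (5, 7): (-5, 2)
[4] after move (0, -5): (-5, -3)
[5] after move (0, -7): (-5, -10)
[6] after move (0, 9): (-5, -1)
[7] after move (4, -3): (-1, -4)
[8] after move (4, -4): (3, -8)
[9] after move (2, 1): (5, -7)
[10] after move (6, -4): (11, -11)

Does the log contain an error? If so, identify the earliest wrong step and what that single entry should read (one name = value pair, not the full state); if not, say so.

no error

step 1: x = 3 + (-9) = -6, y = 1 + (2) = 3 -> consistent with the log
step 2: x = -6 + (-4) = -10, y = 3 + (-8) = -5 -> agrees with the log
step 3: x = -10 + (5) = -5, y = -5 + (7) = 2 -> confirmed correct
step 4: x = -5 + (0) = -5, y = 2 + (-5) = -3 -> exactly as logged
step 5: x = -5 + (0) = -5, y = -3 + (-7) = -10 -> checks out
step 6: x = -5 + (0) = -5, y = -10 + (9) = -1 -> in agreement
step 7: x = -5 + (4) = -1, y = -1 + (-3) = -4 -> same as recorded
step 8: x = -1 + (4) = 3, y = -4 + (-4) = -8 -> consistent with the log
step 9: x = 3 + (2) = 5, y = -8 + (1) = -7 -> consistent with the log
step 10: x = 5 + (6) = 11, y = -7 + (-4) = -11 -> verified
The whole run recomputes cleanly — no discrepancies.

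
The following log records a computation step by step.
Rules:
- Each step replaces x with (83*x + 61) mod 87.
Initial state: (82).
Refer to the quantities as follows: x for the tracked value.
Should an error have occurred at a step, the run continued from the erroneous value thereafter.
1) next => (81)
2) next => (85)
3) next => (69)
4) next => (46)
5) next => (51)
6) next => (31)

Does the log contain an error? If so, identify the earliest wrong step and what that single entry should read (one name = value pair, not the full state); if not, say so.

no error

step 1: x = (83*82 + 61) mod 87 = 81 -> matches
step 2: x = (83*81 + 61) mod 87 = 85 -> same as recorded
step 3: x = (83*85 + 61) mod 87 = 69 -> verified
step 4: x = (83*69 + 61) mod 87 = 46 -> exactly as logged
step 5: x = (83*46 + 61) mod 87 = 51 -> checks out
step 6: x = (83*51 + 61) mod 87 = 31 -> no discrepancy
Every step is consistent.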